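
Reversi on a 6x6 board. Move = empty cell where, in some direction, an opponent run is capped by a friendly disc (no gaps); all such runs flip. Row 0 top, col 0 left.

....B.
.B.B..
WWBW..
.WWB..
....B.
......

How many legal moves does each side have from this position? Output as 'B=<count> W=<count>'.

-- B to move --
(1,0): no bracket -> illegal
(1,2): no bracket -> illegal
(1,4): no bracket -> illegal
(2,4): flips 1 -> legal
(3,0): flips 2 -> legal
(3,4): no bracket -> illegal
(4,0): flips 1 -> legal
(4,1): flips 2 -> legal
(4,2): flips 1 -> legal
(4,3): no bracket -> illegal
B mobility = 5
-- W to move --
(0,0): no bracket -> illegal
(0,1): flips 1 -> legal
(0,2): flips 1 -> legal
(0,3): flips 1 -> legal
(0,5): no bracket -> illegal
(1,0): no bracket -> illegal
(1,2): flips 1 -> legal
(1,4): no bracket -> illegal
(1,5): no bracket -> illegal
(2,4): no bracket -> illegal
(3,4): flips 1 -> legal
(3,5): no bracket -> illegal
(4,2): no bracket -> illegal
(4,3): flips 1 -> legal
(4,5): no bracket -> illegal
(5,3): no bracket -> illegal
(5,4): no bracket -> illegal
(5,5): no bracket -> illegal
W mobility = 6

Answer: B=5 W=6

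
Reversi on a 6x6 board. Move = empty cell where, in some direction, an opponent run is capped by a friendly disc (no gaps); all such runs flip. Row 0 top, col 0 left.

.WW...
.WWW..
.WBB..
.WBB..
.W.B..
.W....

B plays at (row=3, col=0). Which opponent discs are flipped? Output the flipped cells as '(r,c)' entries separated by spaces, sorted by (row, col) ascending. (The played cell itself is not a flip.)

Dir NW: edge -> no flip
Dir N: first cell '.' (not opp) -> no flip
Dir NE: opp run (2,1) (1,2), next='.' -> no flip
Dir W: edge -> no flip
Dir E: opp run (3,1) capped by B -> flip
Dir SW: edge -> no flip
Dir S: first cell '.' (not opp) -> no flip
Dir SE: opp run (4,1), next='.' -> no flip

Answer: (3,1)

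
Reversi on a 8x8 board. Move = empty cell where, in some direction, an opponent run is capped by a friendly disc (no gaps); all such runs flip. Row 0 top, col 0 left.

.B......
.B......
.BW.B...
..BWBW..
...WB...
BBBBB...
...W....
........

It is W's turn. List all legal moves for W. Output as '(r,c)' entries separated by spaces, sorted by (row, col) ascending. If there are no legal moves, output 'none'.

Answer: (0,0) (1,0) (1,3) (1,5) (2,0) (2,5) (3,1) (4,1) (4,2) (4,5) (5,5) (6,1) (6,2) (6,5)

Derivation:
(0,0): flips 1 -> legal
(0,2): no bracket -> illegal
(1,0): flips 2 -> legal
(1,2): no bracket -> illegal
(1,3): flips 1 -> legal
(1,4): no bracket -> illegal
(1,5): flips 1 -> legal
(2,0): flips 1 -> legal
(2,3): no bracket -> illegal
(2,5): flips 1 -> legal
(3,0): no bracket -> illegal
(3,1): flips 1 -> legal
(4,0): no bracket -> illegal
(4,1): flips 1 -> legal
(4,2): flips 1 -> legal
(4,5): flips 2 -> legal
(5,5): flips 1 -> legal
(6,0): no bracket -> illegal
(6,1): flips 1 -> legal
(6,2): flips 2 -> legal
(6,4): no bracket -> illegal
(6,5): flips 1 -> legal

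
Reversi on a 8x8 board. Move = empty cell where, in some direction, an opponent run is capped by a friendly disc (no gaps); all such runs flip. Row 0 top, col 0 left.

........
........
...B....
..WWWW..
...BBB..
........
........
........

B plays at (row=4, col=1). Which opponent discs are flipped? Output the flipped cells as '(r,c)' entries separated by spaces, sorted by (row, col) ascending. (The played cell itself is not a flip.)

Answer: (3,2)

Derivation:
Dir NW: first cell '.' (not opp) -> no flip
Dir N: first cell '.' (not opp) -> no flip
Dir NE: opp run (3,2) capped by B -> flip
Dir W: first cell '.' (not opp) -> no flip
Dir E: first cell '.' (not opp) -> no flip
Dir SW: first cell '.' (not opp) -> no flip
Dir S: first cell '.' (not opp) -> no flip
Dir SE: first cell '.' (not opp) -> no flip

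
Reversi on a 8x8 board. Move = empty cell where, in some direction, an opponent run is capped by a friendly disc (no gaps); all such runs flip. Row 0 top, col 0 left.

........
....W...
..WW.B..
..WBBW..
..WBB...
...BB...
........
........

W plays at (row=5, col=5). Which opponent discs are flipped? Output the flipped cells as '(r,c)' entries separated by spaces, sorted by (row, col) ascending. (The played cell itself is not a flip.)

Dir NW: opp run (4,4) (3,3) capped by W -> flip
Dir N: first cell '.' (not opp) -> no flip
Dir NE: first cell '.' (not opp) -> no flip
Dir W: opp run (5,4) (5,3), next='.' -> no flip
Dir E: first cell '.' (not opp) -> no flip
Dir SW: first cell '.' (not opp) -> no flip
Dir S: first cell '.' (not opp) -> no flip
Dir SE: first cell '.' (not opp) -> no flip

Answer: (3,3) (4,4)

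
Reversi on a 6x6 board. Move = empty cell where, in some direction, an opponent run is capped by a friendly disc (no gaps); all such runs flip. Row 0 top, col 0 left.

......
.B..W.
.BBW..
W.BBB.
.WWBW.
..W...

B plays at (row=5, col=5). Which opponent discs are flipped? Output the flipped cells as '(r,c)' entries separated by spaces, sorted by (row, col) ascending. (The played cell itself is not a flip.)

Answer: (4,4)

Derivation:
Dir NW: opp run (4,4) capped by B -> flip
Dir N: first cell '.' (not opp) -> no flip
Dir NE: edge -> no flip
Dir W: first cell '.' (not opp) -> no flip
Dir E: edge -> no flip
Dir SW: edge -> no flip
Dir S: edge -> no flip
Dir SE: edge -> no flip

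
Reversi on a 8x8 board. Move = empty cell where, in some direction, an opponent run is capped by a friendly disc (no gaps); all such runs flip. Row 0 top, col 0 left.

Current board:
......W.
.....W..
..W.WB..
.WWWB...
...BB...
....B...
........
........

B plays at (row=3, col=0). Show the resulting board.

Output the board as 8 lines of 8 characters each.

Place B at (3,0); scan 8 dirs for brackets.
Dir NW: edge -> no flip
Dir N: first cell '.' (not opp) -> no flip
Dir NE: first cell '.' (not opp) -> no flip
Dir W: edge -> no flip
Dir E: opp run (3,1) (3,2) (3,3) capped by B -> flip
Dir SW: edge -> no flip
Dir S: first cell '.' (not opp) -> no flip
Dir SE: first cell '.' (not opp) -> no flip
All flips: (3,1) (3,2) (3,3)

Answer: ......W.
.....W..
..W.WB..
BBBBB...
...BB...
....B...
........
........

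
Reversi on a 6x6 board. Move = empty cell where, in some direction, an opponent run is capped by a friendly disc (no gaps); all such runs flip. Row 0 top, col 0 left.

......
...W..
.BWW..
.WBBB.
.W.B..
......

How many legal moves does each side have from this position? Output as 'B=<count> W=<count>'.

Answer: B=8 W=7

Derivation:
-- B to move --
(0,2): no bracket -> illegal
(0,3): flips 2 -> legal
(0,4): no bracket -> illegal
(1,1): flips 1 -> legal
(1,2): flips 2 -> legal
(1,4): flips 1 -> legal
(2,0): no bracket -> illegal
(2,4): flips 2 -> legal
(3,0): flips 1 -> legal
(4,0): no bracket -> illegal
(4,2): no bracket -> illegal
(5,0): flips 1 -> legal
(5,1): flips 2 -> legal
(5,2): no bracket -> illegal
B mobility = 8
-- W to move --
(1,0): no bracket -> illegal
(1,1): flips 1 -> legal
(1,2): no bracket -> illegal
(2,0): flips 1 -> legal
(2,4): no bracket -> illegal
(2,5): no bracket -> illegal
(3,0): no bracket -> illegal
(3,5): flips 3 -> legal
(4,2): flips 1 -> legal
(4,4): flips 1 -> legal
(4,5): flips 1 -> legal
(5,2): no bracket -> illegal
(5,3): flips 2 -> legal
(5,4): no bracket -> illegal
W mobility = 7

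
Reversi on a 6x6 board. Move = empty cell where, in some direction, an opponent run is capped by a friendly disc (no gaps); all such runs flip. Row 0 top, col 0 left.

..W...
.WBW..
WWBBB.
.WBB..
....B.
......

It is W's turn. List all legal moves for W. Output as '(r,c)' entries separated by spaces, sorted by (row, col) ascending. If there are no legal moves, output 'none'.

Answer: (0,3) (2,5) (3,4) (3,5) (4,2) (4,3) (5,5)

Derivation:
(0,1): no bracket -> illegal
(0,3): flips 1 -> legal
(1,4): no bracket -> illegal
(1,5): no bracket -> illegal
(2,5): flips 3 -> legal
(3,4): flips 2 -> legal
(3,5): flips 1 -> legal
(4,1): no bracket -> illegal
(4,2): flips 3 -> legal
(4,3): flips 3 -> legal
(4,5): no bracket -> illegal
(5,3): no bracket -> illegal
(5,4): no bracket -> illegal
(5,5): flips 3 -> legal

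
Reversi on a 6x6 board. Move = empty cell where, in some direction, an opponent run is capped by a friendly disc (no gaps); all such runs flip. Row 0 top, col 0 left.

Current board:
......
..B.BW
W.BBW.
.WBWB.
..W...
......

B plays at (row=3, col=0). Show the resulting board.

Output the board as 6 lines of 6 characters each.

Answer: ......
..B.BW
W.BBW.
BBBWB.
..W...
......

Derivation:
Place B at (3,0); scan 8 dirs for brackets.
Dir NW: edge -> no flip
Dir N: opp run (2,0), next='.' -> no flip
Dir NE: first cell '.' (not opp) -> no flip
Dir W: edge -> no flip
Dir E: opp run (3,1) capped by B -> flip
Dir SW: edge -> no flip
Dir S: first cell '.' (not opp) -> no flip
Dir SE: first cell '.' (not opp) -> no flip
All flips: (3,1)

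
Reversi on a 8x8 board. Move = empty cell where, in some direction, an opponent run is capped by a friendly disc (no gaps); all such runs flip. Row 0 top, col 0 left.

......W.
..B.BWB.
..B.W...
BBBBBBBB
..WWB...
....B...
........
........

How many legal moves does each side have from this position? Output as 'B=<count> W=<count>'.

Answer: B=5 W=13

Derivation:
-- B to move --
(0,4): no bracket -> illegal
(0,5): no bracket -> illegal
(0,7): no bracket -> illegal
(1,3): flips 1 -> legal
(1,7): no bracket -> illegal
(2,3): no bracket -> illegal
(2,5): no bracket -> illegal
(2,6): no bracket -> illegal
(4,1): flips 2 -> legal
(5,1): flips 1 -> legal
(5,2): flips 2 -> legal
(5,3): flips 2 -> legal
B mobility = 5
-- W to move --
(0,1): no bracket -> illegal
(0,2): flips 3 -> legal
(0,3): no bracket -> illegal
(0,4): flips 1 -> legal
(0,5): no bracket -> illegal
(0,7): no bracket -> illegal
(1,1): no bracket -> illegal
(1,3): flips 1 -> legal
(1,7): flips 1 -> legal
(2,0): flips 1 -> legal
(2,1): flips 1 -> legal
(2,3): flips 1 -> legal
(2,5): flips 1 -> legal
(2,6): flips 1 -> legal
(2,7): no bracket -> illegal
(4,0): no bracket -> illegal
(4,1): no bracket -> illegal
(4,5): flips 1 -> legal
(4,6): flips 1 -> legal
(4,7): no bracket -> illegal
(5,3): no bracket -> illegal
(5,5): no bracket -> illegal
(6,3): no bracket -> illegal
(6,4): flips 3 -> legal
(6,5): flips 1 -> legal
W mobility = 13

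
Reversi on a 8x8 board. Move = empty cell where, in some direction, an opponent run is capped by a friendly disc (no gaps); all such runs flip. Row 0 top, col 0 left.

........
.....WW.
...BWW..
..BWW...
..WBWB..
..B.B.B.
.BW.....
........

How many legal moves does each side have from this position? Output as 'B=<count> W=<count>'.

Answer: B=7 W=10

Derivation:
-- B to move --
(0,4): no bracket -> illegal
(0,5): no bracket -> illegal
(0,6): no bracket -> illegal
(0,7): flips 3 -> legal
(1,3): no bracket -> illegal
(1,4): flips 3 -> legal
(1,7): no bracket -> illegal
(2,2): no bracket -> illegal
(2,6): flips 2 -> legal
(2,7): no bracket -> illegal
(3,1): no bracket -> illegal
(3,5): flips 2 -> legal
(3,6): no bracket -> illegal
(4,1): flips 1 -> legal
(5,1): no bracket -> illegal
(5,3): no bracket -> illegal
(5,5): no bracket -> illegal
(6,3): flips 1 -> legal
(7,1): no bracket -> illegal
(7,2): flips 1 -> legal
(7,3): no bracket -> illegal
B mobility = 7
-- W to move --
(1,2): flips 1 -> legal
(1,3): flips 1 -> legal
(1,4): no bracket -> illegal
(2,1): no bracket -> illegal
(2,2): flips 2 -> legal
(3,1): flips 1 -> legal
(3,5): no bracket -> illegal
(3,6): no bracket -> illegal
(4,1): no bracket -> illegal
(4,6): flips 1 -> legal
(4,7): no bracket -> illegal
(5,0): no bracket -> illegal
(5,1): no bracket -> illegal
(5,3): flips 1 -> legal
(5,5): no bracket -> illegal
(5,7): no bracket -> illegal
(6,0): flips 1 -> legal
(6,3): no bracket -> illegal
(6,4): flips 1 -> legal
(6,5): no bracket -> illegal
(6,6): no bracket -> illegal
(6,7): flips 2 -> legal
(7,0): flips 3 -> legal
(7,1): no bracket -> illegal
(7,2): no bracket -> illegal
W mobility = 10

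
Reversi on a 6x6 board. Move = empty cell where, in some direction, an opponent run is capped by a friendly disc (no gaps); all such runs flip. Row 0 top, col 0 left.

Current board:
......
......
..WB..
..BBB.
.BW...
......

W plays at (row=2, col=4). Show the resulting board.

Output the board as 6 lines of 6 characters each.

Answer: ......
......
..WWW.
..BWB.
.BW...
......

Derivation:
Place W at (2,4); scan 8 dirs for brackets.
Dir NW: first cell '.' (not opp) -> no flip
Dir N: first cell '.' (not opp) -> no flip
Dir NE: first cell '.' (not opp) -> no flip
Dir W: opp run (2,3) capped by W -> flip
Dir E: first cell '.' (not opp) -> no flip
Dir SW: opp run (3,3) capped by W -> flip
Dir S: opp run (3,4), next='.' -> no flip
Dir SE: first cell '.' (not opp) -> no flip
All flips: (2,3) (3,3)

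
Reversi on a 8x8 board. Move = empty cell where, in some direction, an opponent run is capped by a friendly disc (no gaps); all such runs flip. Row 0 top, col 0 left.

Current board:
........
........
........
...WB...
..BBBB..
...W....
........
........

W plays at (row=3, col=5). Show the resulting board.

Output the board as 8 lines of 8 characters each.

Answer: ........
........
........
...WWW..
..BBWB..
...W....
........
........

Derivation:
Place W at (3,5); scan 8 dirs for brackets.
Dir NW: first cell '.' (not opp) -> no flip
Dir N: first cell '.' (not opp) -> no flip
Dir NE: first cell '.' (not opp) -> no flip
Dir W: opp run (3,4) capped by W -> flip
Dir E: first cell '.' (not opp) -> no flip
Dir SW: opp run (4,4) capped by W -> flip
Dir S: opp run (4,5), next='.' -> no flip
Dir SE: first cell '.' (not opp) -> no flip
All flips: (3,4) (4,4)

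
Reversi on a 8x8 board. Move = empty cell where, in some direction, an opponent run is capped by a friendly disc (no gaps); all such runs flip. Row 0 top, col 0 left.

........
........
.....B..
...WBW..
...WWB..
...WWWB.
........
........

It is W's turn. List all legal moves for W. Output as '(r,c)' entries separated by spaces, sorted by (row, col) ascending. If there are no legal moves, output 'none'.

(1,4): no bracket -> illegal
(1,5): flips 1 -> legal
(1,6): flips 2 -> legal
(2,3): no bracket -> illegal
(2,4): flips 1 -> legal
(2,6): no bracket -> illegal
(3,6): flips 1 -> legal
(4,6): flips 1 -> legal
(4,7): no bracket -> illegal
(5,7): flips 1 -> legal
(6,5): no bracket -> illegal
(6,6): no bracket -> illegal
(6,7): no bracket -> illegal

Answer: (1,5) (1,6) (2,4) (3,6) (4,6) (5,7)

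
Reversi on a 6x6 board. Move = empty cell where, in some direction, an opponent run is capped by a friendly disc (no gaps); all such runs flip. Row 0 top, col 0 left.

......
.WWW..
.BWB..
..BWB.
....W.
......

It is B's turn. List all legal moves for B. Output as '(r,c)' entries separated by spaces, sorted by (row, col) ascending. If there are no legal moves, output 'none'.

Answer: (0,1) (0,2) (0,3) (4,3) (5,4)

Derivation:
(0,0): no bracket -> illegal
(0,1): flips 2 -> legal
(0,2): flips 2 -> legal
(0,3): flips 2 -> legal
(0,4): no bracket -> illegal
(1,0): no bracket -> illegal
(1,4): no bracket -> illegal
(2,0): no bracket -> illegal
(2,4): no bracket -> illegal
(3,1): no bracket -> illegal
(3,5): no bracket -> illegal
(4,2): no bracket -> illegal
(4,3): flips 1 -> legal
(4,5): no bracket -> illegal
(5,3): no bracket -> illegal
(5,4): flips 1 -> legal
(5,5): no bracket -> illegal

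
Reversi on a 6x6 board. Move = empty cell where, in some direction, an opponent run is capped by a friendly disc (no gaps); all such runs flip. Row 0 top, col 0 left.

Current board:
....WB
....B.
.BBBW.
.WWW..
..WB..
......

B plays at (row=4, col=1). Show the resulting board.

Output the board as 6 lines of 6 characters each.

Answer: ....WB
....B.
.BBBW.
.BBW..
.BBB..
......

Derivation:
Place B at (4,1); scan 8 dirs for brackets.
Dir NW: first cell '.' (not opp) -> no flip
Dir N: opp run (3,1) capped by B -> flip
Dir NE: opp run (3,2) capped by B -> flip
Dir W: first cell '.' (not opp) -> no flip
Dir E: opp run (4,2) capped by B -> flip
Dir SW: first cell '.' (not opp) -> no flip
Dir S: first cell '.' (not opp) -> no flip
Dir SE: first cell '.' (not opp) -> no flip
All flips: (3,1) (3,2) (4,2)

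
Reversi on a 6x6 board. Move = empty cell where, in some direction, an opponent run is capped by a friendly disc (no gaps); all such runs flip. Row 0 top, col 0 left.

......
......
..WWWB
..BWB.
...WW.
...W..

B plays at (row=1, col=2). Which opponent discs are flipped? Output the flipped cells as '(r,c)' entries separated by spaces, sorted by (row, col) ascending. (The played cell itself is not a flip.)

Dir NW: first cell '.' (not opp) -> no flip
Dir N: first cell '.' (not opp) -> no flip
Dir NE: first cell '.' (not opp) -> no flip
Dir W: first cell '.' (not opp) -> no flip
Dir E: first cell '.' (not opp) -> no flip
Dir SW: first cell '.' (not opp) -> no flip
Dir S: opp run (2,2) capped by B -> flip
Dir SE: opp run (2,3) capped by B -> flip

Answer: (2,2) (2,3)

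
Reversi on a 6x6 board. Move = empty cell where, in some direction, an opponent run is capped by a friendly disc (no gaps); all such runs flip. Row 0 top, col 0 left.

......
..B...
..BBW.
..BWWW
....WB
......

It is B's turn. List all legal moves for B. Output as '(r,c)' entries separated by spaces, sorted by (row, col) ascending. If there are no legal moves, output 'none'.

(1,3): no bracket -> illegal
(1,4): no bracket -> illegal
(1,5): no bracket -> illegal
(2,5): flips 2 -> legal
(4,2): no bracket -> illegal
(4,3): flips 2 -> legal
(5,3): no bracket -> illegal
(5,4): no bracket -> illegal
(5,5): flips 2 -> legal

Answer: (2,5) (4,3) (5,5)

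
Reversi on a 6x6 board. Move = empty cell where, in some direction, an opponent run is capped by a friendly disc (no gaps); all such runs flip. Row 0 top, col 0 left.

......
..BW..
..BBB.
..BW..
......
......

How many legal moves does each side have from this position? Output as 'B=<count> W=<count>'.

-- B to move --
(0,2): flips 1 -> legal
(0,3): flips 1 -> legal
(0,4): flips 1 -> legal
(1,4): flips 1 -> legal
(3,4): flips 1 -> legal
(4,2): flips 1 -> legal
(4,3): flips 1 -> legal
(4,4): flips 1 -> legal
B mobility = 8
-- W to move --
(0,1): no bracket -> illegal
(0,2): no bracket -> illegal
(0,3): no bracket -> illegal
(1,1): flips 2 -> legal
(1,4): no bracket -> illegal
(1,5): flips 1 -> legal
(2,1): no bracket -> illegal
(2,5): no bracket -> illegal
(3,1): flips 2 -> legal
(3,4): no bracket -> illegal
(3,5): flips 1 -> legal
(4,1): no bracket -> illegal
(4,2): no bracket -> illegal
(4,3): no bracket -> illegal
W mobility = 4

Answer: B=8 W=4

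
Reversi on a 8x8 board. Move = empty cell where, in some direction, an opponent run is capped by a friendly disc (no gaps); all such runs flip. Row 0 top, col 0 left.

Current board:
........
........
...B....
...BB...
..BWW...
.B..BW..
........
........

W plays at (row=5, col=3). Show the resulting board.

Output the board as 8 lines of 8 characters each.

Answer: ........
........
...B....
...BB...
..BWW...
.B.WWW..
........
........

Derivation:
Place W at (5,3); scan 8 dirs for brackets.
Dir NW: opp run (4,2), next='.' -> no flip
Dir N: first cell 'W' (not opp) -> no flip
Dir NE: first cell 'W' (not opp) -> no flip
Dir W: first cell '.' (not opp) -> no flip
Dir E: opp run (5,4) capped by W -> flip
Dir SW: first cell '.' (not opp) -> no flip
Dir S: first cell '.' (not opp) -> no flip
Dir SE: first cell '.' (not opp) -> no flip
All flips: (5,4)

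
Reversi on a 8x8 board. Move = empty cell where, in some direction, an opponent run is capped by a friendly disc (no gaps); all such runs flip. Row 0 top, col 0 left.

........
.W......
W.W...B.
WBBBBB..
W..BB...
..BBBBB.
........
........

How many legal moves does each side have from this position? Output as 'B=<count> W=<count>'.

-- B to move --
(0,0): flips 2 -> legal
(0,1): no bracket -> illegal
(0,2): no bracket -> illegal
(1,0): no bracket -> illegal
(1,2): flips 1 -> legal
(1,3): flips 1 -> legal
(2,1): no bracket -> illegal
(2,3): no bracket -> illegal
(4,1): no bracket -> illegal
(5,0): no bracket -> illegal
(5,1): no bracket -> illegal
B mobility = 3
-- W to move --
(1,5): no bracket -> illegal
(1,6): no bracket -> illegal
(1,7): no bracket -> illegal
(2,1): no bracket -> illegal
(2,3): no bracket -> illegal
(2,4): no bracket -> illegal
(2,5): no bracket -> illegal
(2,7): no bracket -> illegal
(3,6): flips 5 -> legal
(3,7): no bracket -> illegal
(4,1): no bracket -> illegal
(4,2): flips 2 -> legal
(4,5): no bracket -> illegal
(4,6): no bracket -> illegal
(4,7): no bracket -> illegal
(5,1): no bracket -> illegal
(5,7): no bracket -> illegal
(6,1): no bracket -> illegal
(6,2): no bracket -> illegal
(6,3): no bracket -> illegal
(6,4): no bracket -> illegal
(6,5): no bracket -> illegal
(6,6): flips 3 -> legal
(6,7): no bracket -> illegal
W mobility = 3

Answer: B=3 W=3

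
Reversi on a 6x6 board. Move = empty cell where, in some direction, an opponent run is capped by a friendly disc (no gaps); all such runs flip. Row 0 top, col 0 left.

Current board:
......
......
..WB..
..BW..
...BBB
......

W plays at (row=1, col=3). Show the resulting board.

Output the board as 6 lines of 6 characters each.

Answer: ......
...W..
..WW..
..BW..
...BBB
......

Derivation:
Place W at (1,3); scan 8 dirs for brackets.
Dir NW: first cell '.' (not opp) -> no flip
Dir N: first cell '.' (not opp) -> no flip
Dir NE: first cell '.' (not opp) -> no flip
Dir W: first cell '.' (not opp) -> no flip
Dir E: first cell '.' (not opp) -> no flip
Dir SW: first cell 'W' (not opp) -> no flip
Dir S: opp run (2,3) capped by W -> flip
Dir SE: first cell '.' (not opp) -> no flip
All flips: (2,3)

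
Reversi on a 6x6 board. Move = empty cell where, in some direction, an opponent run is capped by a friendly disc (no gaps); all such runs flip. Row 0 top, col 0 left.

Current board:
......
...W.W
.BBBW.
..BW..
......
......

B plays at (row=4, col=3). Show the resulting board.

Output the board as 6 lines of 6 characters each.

Place B at (4,3); scan 8 dirs for brackets.
Dir NW: first cell 'B' (not opp) -> no flip
Dir N: opp run (3,3) capped by B -> flip
Dir NE: first cell '.' (not opp) -> no flip
Dir W: first cell '.' (not opp) -> no flip
Dir E: first cell '.' (not opp) -> no flip
Dir SW: first cell '.' (not opp) -> no flip
Dir S: first cell '.' (not opp) -> no flip
Dir SE: first cell '.' (not opp) -> no flip
All flips: (3,3)

Answer: ......
...W.W
.BBBW.
..BB..
...B..
......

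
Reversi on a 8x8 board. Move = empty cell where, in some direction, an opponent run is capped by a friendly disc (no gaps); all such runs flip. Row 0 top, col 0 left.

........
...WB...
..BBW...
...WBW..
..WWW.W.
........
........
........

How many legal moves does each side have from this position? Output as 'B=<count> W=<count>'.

Answer: B=10 W=6

Derivation:
-- B to move --
(0,2): no bracket -> illegal
(0,3): flips 1 -> legal
(0,4): flips 1 -> legal
(1,2): flips 1 -> legal
(1,5): no bracket -> illegal
(2,5): flips 1 -> legal
(2,6): no bracket -> illegal
(3,1): no bracket -> illegal
(3,2): flips 1 -> legal
(3,6): flips 1 -> legal
(3,7): no bracket -> illegal
(4,1): no bracket -> illegal
(4,5): no bracket -> illegal
(4,7): no bracket -> illegal
(5,1): no bracket -> illegal
(5,2): flips 1 -> legal
(5,3): flips 2 -> legal
(5,4): flips 1 -> legal
(5,5): flips 2 -> legal
(5,6): no bracket -> illegal
(5,7): no bracket -> illegal
B mobility = 10
-- W to move --
(0,3): no bracket -> illegal
(0,4): flips 1 -> legal
(0,5): no bracket -> illegal
(1,1): flips 1 -> legal
(1,2): no bracket -> illegal
(1,5): flips 1 -> legal
(2,1): flips 2 -> legal
(2,5): flips 1 -> legal
(3,1): flips 1 -> legal
(3,2): no bracket -> illegal
(4,5): no bracket -> illegal
W mobility = 6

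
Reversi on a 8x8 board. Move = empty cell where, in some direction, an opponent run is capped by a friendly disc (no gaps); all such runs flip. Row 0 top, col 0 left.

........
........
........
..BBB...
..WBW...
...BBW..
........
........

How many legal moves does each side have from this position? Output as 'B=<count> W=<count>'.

-- B to move --
(3,1): flips 1 -> legal
(3,5): flips 1 -> legal
(4,1): flips 1 -> legal
(4,5): flips 1 -> legal
(4,6): no bracket -> illegal
(5,1): flips 1 -> legal
(5,2): flips 1 -> legal
(5,6): flips 1 -> legal
(6,4): no bracket -> illegal
(6,5): no bracket -> illegal
(6,6): flips 2 -> legal
B mobility = 8
-- W to move --
(2,1): no bracket -> illegal
(2,2): flips 2 -> legal
(2,3): no bracket -> illegal
(2,4): flips 2 -> legal
(2,5): no bracket -> illegal
(3,1): no bracket -> illegal
(3,5): no bracket -> illegal
(4,1): no bracket -> illegal
(4,5): no bracket -> illegal
(5,2): flips 2 -> legal
(6,2): flips 1 -> legal
(6,3): no bracket -> illegal
(6,4): flips 2 -> legal
(6,5): no bracket -> illegal
W mobility = 5

Answer: B=8 W=5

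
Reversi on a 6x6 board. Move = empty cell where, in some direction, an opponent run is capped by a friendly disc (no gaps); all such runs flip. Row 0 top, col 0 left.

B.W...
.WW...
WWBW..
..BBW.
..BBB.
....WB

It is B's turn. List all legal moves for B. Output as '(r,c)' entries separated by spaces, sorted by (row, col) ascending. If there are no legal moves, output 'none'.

Answer: (1,0) (1,3) (1,4) (2,4) (2,5) (3,5) (5,3)

Derivation:
(0,1): no bracket -> illegal
(0,3): no bracket -> illegal
(1,0): flips 1 -> legal
(1,3): flips 1 -> legal
(1,4): flips 1 -> legal
(2,4): flips 2 -> legal
(2,5): flips 1 -> legal
(3,0): no bracket -> illegal
(3,1): no bracket -> illegal
(3,5): flips 1 -> legal
(4,5): no bracket -> illegal
(5,3): flips 1 -> legal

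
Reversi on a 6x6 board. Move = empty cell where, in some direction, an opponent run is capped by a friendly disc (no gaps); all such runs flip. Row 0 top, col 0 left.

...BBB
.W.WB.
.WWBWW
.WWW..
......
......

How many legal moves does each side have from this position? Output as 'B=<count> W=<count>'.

Answer: B=6 W=1

Derivation:
-- B to move --
(0,0): no bracket -> illegal
(0,1): no bracket -> illegal
(0,2): no bracket -> illegal
(1,0): no bracket -> illegal
(1,2): flips 1 -> legal
(1,5): no bracket -> illegal
(2,0): flips 2 -> legal
(3,0): no bracket -> illegal
(3,4): flips 1 -> legal
(3,5): no bracket -> illegal
(4,0): flips 3 -> legal
(4,1): flips 1 -> legal
(4,2): no bracket -> illegal
(4,3): flips 1 -> legal
(4,4): no bracket -> illegal
B mobility = 6
-- W to move --
(0,2): no bracket -> illegal
(1,2): no bracket -> illegal
(1,5): flips 1 -> legal
(3,4): no bracket -> illegal
W mobility = 1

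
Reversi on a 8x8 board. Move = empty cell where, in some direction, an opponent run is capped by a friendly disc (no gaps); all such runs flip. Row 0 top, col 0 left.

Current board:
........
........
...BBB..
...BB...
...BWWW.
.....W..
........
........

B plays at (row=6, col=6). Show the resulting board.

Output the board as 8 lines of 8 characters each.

Answer: ........
........
...BBB..
...BB...
...BBWW.
.....B..
......B.
........

Derivation:
Place B at (6,6); scan 8 dirs for brackets.
Dir NW: opp run (5,5) (4,4) capped by B -> flip
Dir N: first cell '.' (not opp) -> no flip
Dir NE: first cell '.' (not opp) -> no flip
Dir W: first cell '.' (not opp) -> no flip
Dir E: first cell '.' (not opp) -> no flip
Dir SW: first cell '.' (not opp) -> no flip
Dir S: first cell '.' (not opp) -> no flip
Dir SE: first cell '.' (not opp) -> no flip
All flips: (4,4) (5,5)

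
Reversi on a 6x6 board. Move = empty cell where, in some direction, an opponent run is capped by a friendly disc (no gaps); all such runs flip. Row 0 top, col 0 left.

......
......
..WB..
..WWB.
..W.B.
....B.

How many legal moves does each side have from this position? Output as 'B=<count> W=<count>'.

-- B to move --
(1,1): flips 2 -> legal
(1,2): no bracket -> illegal
(1,3): no bracket -> illegal
(2,1): flips 1 -> legal
(2,4): no bracket -> illegal
(3,1): flips 2 -> legal
(4,1): flips 1 -> legal
(4,3): flips 1 -> legal
(5,1): no bracket -> illegal
(5,2): no bracket -> illegal
(5,3): no bracket -> illegal
B mobility = 5
-- W to move --
(1,2): no bracket -> illegal
(1,3): flips 1 -> legal
(1,4): flips 1 -> legal
(2,4): flips 1 -> legal
(2,5): no bracket -> illegal
(3,5): flips 1 -> legal
(4,3): no bracket -> illegal
(4,5): no bracket -> illegal
(5,3): no bracket -> illegal
(5,5): flips 1 -> legal
W mobility = 5

Answer: B=5 W=5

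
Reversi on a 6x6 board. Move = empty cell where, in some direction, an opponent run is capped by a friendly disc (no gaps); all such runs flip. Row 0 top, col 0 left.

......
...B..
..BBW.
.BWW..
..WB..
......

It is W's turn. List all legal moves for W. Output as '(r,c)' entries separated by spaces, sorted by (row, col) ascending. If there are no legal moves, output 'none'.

Answer: (0,2) (0,3) (1,1) (1,2) (1,4) (2,0) (2,1) (3,0) (4,4) (5,3) (5,4)

Derivation:
(0,2): flips 1 -> legal
(0,3): flips 2 -> legal
(0,4): no bracket -> illegal
(1,1): flips 1 -> legal
(1,2): flips 1 -> legal
(1,4): flips 1 -> legal
(2,0): flips 1 -> legal
(2,1): flips 2 -> legal
(3,0): flips 1 -> legal
(3,4): no bracket -> illegal
(4,0): no bracket -> illegal
(4,1): no bracket -> illegal
(4,4): flips 1 -> legal
(5,2): no bracket -> illegal
(5,3): flips 1 -> legal
(5,4): flips 1 -> legal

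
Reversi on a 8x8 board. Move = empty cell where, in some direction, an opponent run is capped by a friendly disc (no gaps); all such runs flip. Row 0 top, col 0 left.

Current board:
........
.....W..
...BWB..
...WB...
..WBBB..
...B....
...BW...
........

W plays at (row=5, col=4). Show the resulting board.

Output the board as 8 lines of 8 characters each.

Answer: ........
.....W..
...BWB..
...WW...
..WBWB..
...BW...
...BW...
........

Derivation:
Place W at (5,4); scan 8 dirs for brackets.
Dir NW: opp run (4,3), next='.' -> no flip
Dir N: opp run (4,4) (3,4) capped by W -> flip
Dir NE: opp run (4,5), next='.' -> no flip
Dir W: opp run (5,3), next='.' -> no flip
Dir E: first cell '.' (not opp) -> no flip
Dir SW: opp run (6,3), next='.' -> no flip
Dir S: first cell 'W' (not opp) -> no flip
Dir SE: first cell '.' (not opp) -> no flip
All flips: (3,4) (4,4)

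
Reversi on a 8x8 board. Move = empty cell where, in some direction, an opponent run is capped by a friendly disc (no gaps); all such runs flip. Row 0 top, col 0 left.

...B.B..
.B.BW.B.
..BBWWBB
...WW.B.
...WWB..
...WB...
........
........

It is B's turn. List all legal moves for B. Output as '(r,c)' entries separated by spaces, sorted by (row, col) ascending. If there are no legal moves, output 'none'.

(0,4): flips 4 -> legal
(1,5): flips 1 -> legal
(3,2): flips 1 -> legal
(3,5): flips 1 -> legal
(4,2): flips 2 -> legal
(5,2): flips 4 -> legal
(5,5): flips 2 -> legal
(6,2): no bracket -> illegal
(6,3): flips 3 -> legal
(6,4): no bracket -> illegal

Answer: (0,4) (1,5) (3,2) (3,5) (4,2) (5,2) (5,5) (6,3)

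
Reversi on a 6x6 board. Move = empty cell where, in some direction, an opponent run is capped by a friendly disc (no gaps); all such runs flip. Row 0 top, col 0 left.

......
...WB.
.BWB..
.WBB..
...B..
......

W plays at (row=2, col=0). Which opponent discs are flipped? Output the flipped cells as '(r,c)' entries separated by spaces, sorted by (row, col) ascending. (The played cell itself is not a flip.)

Answer: (2,1)

Derivation:
Dir NW: edge -> no flip
Dir N: first cell '.' (not opp) -> no flip
Dir NE: first cell '.' (not opp) -> no flip
Dir W: edge -> no flip
Dir E: opp run (2,1) capped by W -> flip
Dir SW: edge -> no flip
Dir S: first cell '.' (not opp) -> no flip
Dir SE: first cell 'W' (not opp) -> no flip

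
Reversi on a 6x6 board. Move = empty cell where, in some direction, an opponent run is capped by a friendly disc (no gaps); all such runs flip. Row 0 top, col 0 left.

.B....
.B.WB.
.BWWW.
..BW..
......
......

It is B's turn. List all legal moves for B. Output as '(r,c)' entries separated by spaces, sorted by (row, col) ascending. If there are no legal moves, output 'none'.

(0,2): no bracket -> illegal
(0,3): no bracket -> illegal
(0,4): no bracket -> illegal
(1,2): flips 2 -> legal
(1,5): no bracket -> illegal
(2,5): flips 3 -> legal
(3,1): no bracket -> illegal
(3,4): flips 2 -> legal
(3,5): no bracket -> illegal
(4,2): no bracket -> illegal
(4,3): no bracket -> illegal
(4,4): flips 2 -> legal

Answer: (1,2) (2,5) (3,4) (4,4)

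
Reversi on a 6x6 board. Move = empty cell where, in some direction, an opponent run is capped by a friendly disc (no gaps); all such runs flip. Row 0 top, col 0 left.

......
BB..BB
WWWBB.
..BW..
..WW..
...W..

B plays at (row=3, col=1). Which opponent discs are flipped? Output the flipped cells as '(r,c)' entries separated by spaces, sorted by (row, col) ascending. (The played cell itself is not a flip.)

Answer: (2,1)

Derivation:
Dir NW: opp run (2,0), next=edge -> no flip
Dir N: opp run (2,1) capped by B -> flip
Dir NE: opp run (2,2), next='.' -> no flip
Dir W: first cell '.' (not opp) -> no flip
Dir E: first cell 'B' (not opp) -> no flip
Dir SW: first cell '.' (not opp) -> no flip
Dir S: first cell '.' (not opp) -> no flip
Dir SE: opp run (4,2) (5,3), next=edge -> no flip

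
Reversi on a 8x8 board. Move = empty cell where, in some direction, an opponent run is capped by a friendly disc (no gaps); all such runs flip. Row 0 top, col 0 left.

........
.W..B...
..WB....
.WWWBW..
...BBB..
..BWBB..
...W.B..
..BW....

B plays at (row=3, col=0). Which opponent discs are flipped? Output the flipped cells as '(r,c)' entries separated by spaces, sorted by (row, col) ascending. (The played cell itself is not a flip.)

Answer: (3,1) (3,2) (3,3)

Derivation:
Dir NW: edge -> no flip
Dir N: first cell '.' (not opp) -> no flip
Dir NE: first cell '.' (not opp) -> no flip
Dir W: edge -> no flip
Dir E: opp run (3,1) (3,2) (3,3) capped by B -> flip
Dir SW: edge -> no flip
Dir S: first cell '.' (not opp) -> no flip
Dir SE: first cell '.' (not opp) -> no flip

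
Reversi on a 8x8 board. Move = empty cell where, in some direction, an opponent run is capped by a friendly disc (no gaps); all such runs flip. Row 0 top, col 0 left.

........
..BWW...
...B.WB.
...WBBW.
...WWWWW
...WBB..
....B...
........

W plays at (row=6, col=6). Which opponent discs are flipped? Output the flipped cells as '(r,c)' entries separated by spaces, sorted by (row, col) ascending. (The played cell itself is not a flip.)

Answer: (5,5)

Derivation:
Dir NW: opp run (5,5) capped by W -> flip
Dir N: first cell '.' (not opp) -> no flip
Dir NE: first cell '.' (not opp) -> no flip
Dir W: first cell '.' (not opp) -> no flip
Dir E: first cell '.' (not opp) -> no flip
Dir SW: first cell '.' (not opp) -> no flip
Dir S: first cell '.' (not opp) -> no flip
Dir SE: first cell '.' (not opp) -> no flip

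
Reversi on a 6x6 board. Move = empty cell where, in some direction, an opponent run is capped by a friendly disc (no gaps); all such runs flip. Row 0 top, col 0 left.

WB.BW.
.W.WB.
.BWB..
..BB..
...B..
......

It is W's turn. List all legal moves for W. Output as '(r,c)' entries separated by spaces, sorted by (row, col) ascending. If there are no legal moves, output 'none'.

Answer: (0,2) (1,5) (2,0) (2,4) (3,1) (4,2) (4,4) (5,3)

Derivation:
(0,2): flips 2 -> legal
(0,5): no bracket -> illegal
(1,0): no bracket -> illegal
(1,2): no bracket -> illegal
(1,5): flips 1 -> legal
(2,0): flips 1 -> legal
(2,4): flips 2 -> legal
(2,5): no bracket -> illegal
(3,0): no bracket -> illegal
(3,1): flips 1 -> legal
(3,4): no bracket -> illegal
(4,1): no bracket -> illegal
(4,2): flips 1 -> legal
(4,4): flips 1 -> legal
(5,2): no bracket -> illegal
(5,3): flips 3 -> legal
(5,4): no bracket -> illegal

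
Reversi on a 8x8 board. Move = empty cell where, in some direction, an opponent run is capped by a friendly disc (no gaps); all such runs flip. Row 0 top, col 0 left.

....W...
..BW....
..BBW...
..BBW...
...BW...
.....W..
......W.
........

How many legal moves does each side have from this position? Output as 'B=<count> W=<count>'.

Answer: B=7 W=7

Derivation:
-- B to move --
(0,2): no bracket -> illegal
(0,3): flips 1 -> legal
(0,5): no bracket -> illegal
(1,4): flips 1 -> legal
(1,5): flips 1 -> legal
(2,5): flips 2 -> legal
(3,5): flips 1 -> legal
(4,5): flips 2 -> legal
(4,6): no bracket -> illegal
(5,3): no bracket -> illegal
(5,4): no bracket -> illegal
(5,6): no bracket -> illegal
(5,7): no bracket -> illegal
(6,4): no bracket -> illegal
(6,5): no bracket -> illegal
(6,7): no bracket -> illegal
(7,5): no bracket -> illegal
(7,6): no bracket -> illegal
(7,7): flips 3 -> legal
B mobility = 7
-- W to move --
(0,1): flips 2 -> legal
(0,2): no bracket -> illegal
(0,3): no bracket -> illegal
(1,1): flips 3 -> legal
(1,4): no bracket -> illegal
(2,1): flips 2 -> legal
(3,1): flips 3 -> legal
(4,1): no bracket -> illegal
(4,2): flips 2 -> legal
(5,2): flips 1 -> legal
(5,3): flips 3 -> legal
(5,4): no bracket -> illegal
W mobility = 7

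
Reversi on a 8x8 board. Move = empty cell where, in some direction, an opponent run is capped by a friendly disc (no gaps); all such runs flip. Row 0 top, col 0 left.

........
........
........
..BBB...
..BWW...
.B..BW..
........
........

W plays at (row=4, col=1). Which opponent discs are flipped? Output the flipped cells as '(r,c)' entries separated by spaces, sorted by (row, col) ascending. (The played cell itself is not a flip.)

Answer: (4,2)

Derivation:
Dir NW: first cell '.' (not opp) -> no flip
Dir N: first cell '.' (not opp) -> no flip
Dir NE: opp run (3,2), next='.' -> no flip
Dir W: first cell '.' (not opp) -> no flip
Dir E: opp run (4,2) capped by W -> flip
Dir SW: first cell '.' (not opp) -> no flip
Dir S: opp run (5,1), next='.' -> no flip
Dir SE: first cell '.' (not opp) -> no flip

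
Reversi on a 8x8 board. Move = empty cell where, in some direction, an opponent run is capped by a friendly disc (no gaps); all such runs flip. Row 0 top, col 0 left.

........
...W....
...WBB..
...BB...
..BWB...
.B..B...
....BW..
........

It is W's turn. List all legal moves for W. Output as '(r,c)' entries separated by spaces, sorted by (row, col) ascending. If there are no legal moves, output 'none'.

Answer: (1,6) (2,6) (3,5) (4,1) (4,5) (6,3)

Derivation:
(1,4): no bracket -> illegal
(1,5): no bracket -> illegal
(1,6): flips 2 -> legal
(2,2): no bracket -> illegal
(2,6): flips 2 -> legal
(3,1): no bracket -> illegal
(3,2): no bracket -> illegal
(3,5): flips 1 -> legal
(3,6): no bracket -> illegal
(4,0): no bracket -> illegal
(4,1): flips 1 -> legal
(4,5): flips 2 -> legal
(5,0): no bracket -> illegal
(5,2): no bracket -> illegal
(5,3): no bracket -> illegal
(5,5): no bracket -> illegal
(6,0): no bracket -> illegal
(6,1): no bracket -> illegal
(6,2): no bracket -> illegal
(6,3): flips 1 -> legal
(7,3): no bracket -> illegal
(7,4): no bracket -> illegal
(7,5): no bracket -> illegal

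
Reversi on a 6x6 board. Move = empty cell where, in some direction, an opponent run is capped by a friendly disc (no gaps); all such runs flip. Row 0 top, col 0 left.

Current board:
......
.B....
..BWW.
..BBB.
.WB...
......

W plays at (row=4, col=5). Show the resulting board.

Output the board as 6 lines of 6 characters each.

Place W at (4,5); scan 8 dirs for brackets.
Dir NW: opp run (3,4) capped by W -> flip
Dir N: first cell '.' (not opp) -> no flip
Dir NE: edge -> no flip
Dir W: first cell '.' (not opp) -> no flip
Dir E: edge -> no flip
Dir SW: first cell '.' (not opp) -> no flip
Dir S: first cell '.' (not opp) -> no flip
Dir SE: edge -> no flip
All flips: (3,4)

Answer: ......
.B....
..BWW.
..BBW.
.WB..W
......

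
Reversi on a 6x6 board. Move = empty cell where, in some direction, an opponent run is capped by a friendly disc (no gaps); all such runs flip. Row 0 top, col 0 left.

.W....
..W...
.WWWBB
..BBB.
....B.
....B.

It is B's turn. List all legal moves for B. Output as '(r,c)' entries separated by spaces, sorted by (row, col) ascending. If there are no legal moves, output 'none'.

Answer: (0,2) (1,0) (1,1) (1,3) (1,4) (2,0)

Derivation:
(0,0): no bracket -> illegal
(0,2): flips 2 -> legal
(0,3): no bracket -> illegal
(1,0): flips 1 -> legal
(1,1): flips 1 -> legal
(1,3): flips 1 -> legal
(1,4): flips 1 -> legal
(2,0): flips 3 -> legal
(3,0): no bracket -> illegal
(3,1): no bracket -> illegal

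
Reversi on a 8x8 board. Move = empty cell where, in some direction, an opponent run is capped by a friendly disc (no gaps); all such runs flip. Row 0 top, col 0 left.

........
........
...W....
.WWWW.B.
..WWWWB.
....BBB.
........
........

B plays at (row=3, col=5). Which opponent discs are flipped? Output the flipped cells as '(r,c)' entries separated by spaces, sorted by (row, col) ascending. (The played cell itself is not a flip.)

Dir NW: first cell '.' (not opp) -> no flip
Dir N: first cell '.' (not opp) -> no flip
Dir NE: first cell '.' (not opp) -> no flip
Dir W: opp run (3,4) (3,3) (3,2) (3,1), next='.' -> no flip
Dir E: first cell 'B' (not opp) -> no flip
Dir SW: opp run (4,4), next='.' -> no flip
Dir S: opp run (4,5) capped by B -> flip
Dir SE: first cell 'B' (not opp) -> no flip

Answer: (4,5)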